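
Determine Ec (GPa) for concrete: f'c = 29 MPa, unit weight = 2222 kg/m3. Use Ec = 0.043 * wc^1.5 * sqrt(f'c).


Ec = 0.043 * 2222^1.5 * sqrt(29) / 1000
= 24.25 GPa

24.25


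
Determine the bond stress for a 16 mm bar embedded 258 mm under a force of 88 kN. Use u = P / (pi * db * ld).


u = P / (pi * db * ld)
= 88 * 1000 / (pi * 16 * 258)
= 6.786 MPa

6.786


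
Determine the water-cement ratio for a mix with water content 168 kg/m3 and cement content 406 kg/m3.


w/c = water / cement
w/c = 168 / 406 = 0.414

0.414


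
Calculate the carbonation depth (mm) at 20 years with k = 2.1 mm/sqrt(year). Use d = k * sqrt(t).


depth = k * sqrt(t)
= 2.1 * sqrt(20)
= 9.39 mm

9.39


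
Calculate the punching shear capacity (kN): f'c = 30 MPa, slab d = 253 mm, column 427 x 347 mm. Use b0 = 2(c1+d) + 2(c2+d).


b0 = 2*(427 + 253) + 2*(347 + 253) = 2560 mm
Vc = 0.33 * sqrt(30) * 2560 * 253 / 1000
= 1170.67 kN

1170.67


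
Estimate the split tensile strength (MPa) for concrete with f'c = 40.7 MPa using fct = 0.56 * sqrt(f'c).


fct = 0.56 * sqrt(40.7)
= 0.56 * 6.38
= 3.573 MPa

3.573


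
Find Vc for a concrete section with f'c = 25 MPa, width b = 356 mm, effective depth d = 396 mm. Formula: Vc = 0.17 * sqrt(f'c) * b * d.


Vc = 0.17 * sqrt(25) * 356 * 396 / 1000
= 119.83 kN

119.83


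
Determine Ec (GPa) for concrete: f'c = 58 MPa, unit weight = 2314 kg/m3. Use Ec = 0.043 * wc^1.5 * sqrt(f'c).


Ec = 0.043 * 2314^1.5 * sqrt(58) / 1000
= 36.45 GPa

36.45


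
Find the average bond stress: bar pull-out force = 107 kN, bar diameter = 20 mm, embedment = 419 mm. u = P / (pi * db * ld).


u = P / (pi * db * ld)
= 107 * 1000 / (pi * 20 * 419)
= 4.064 MPa

4.064


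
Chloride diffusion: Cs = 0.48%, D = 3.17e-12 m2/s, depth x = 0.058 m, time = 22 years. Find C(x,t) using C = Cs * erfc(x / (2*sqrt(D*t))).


t_seconds = 22 * 365.25 * 24 * 3600 = 694267200.0 s
arg = 0.058 / (2 * sqrt(3.17e-12 * 694267200.0))
= 0.6182
erfc(0.6182) = 0.382
C = 0.48 * 0.382 = 0.1834%

0.1834


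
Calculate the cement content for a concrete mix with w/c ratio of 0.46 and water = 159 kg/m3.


Cement = water / (w/c)
= 159 / 0.46
= 345.7 kg/m3

345.7


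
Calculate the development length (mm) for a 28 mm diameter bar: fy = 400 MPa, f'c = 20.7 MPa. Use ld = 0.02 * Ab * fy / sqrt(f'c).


Ab = pi * 28^2 / 4 = 615.752 mm2
ld = 0.02 * 615.752 * 400 / sqrt(20.7)
= 1082.7 mm

1082.7


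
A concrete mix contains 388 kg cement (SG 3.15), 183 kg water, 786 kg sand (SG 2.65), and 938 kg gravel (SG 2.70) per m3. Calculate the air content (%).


Vol cement = 388 / (3.15 * 1000) = 0.123175 m3
Vol water = 183 / 1000 = 0.183 m3
Vol sand = 786 / (2.65 * 1000) = 0.296604 m3
Vol gravel = 938 / (2.70 * 1000) = 0.347407 m3
Total solid + water volume = 0.950186 m3
Air = (1 - 0.950186) * 100 = 4.98%

4.98


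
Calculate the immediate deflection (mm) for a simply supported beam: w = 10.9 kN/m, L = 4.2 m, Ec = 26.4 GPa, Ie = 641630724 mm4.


Convert: L = 4.2 m = 4200 mm, Ec = 26.4 GPa = 26400 MPa
delta = 5 * 10.9 * 4200^4 / (384 * 26400 * 641630724)
= 2.61 mm

2.61


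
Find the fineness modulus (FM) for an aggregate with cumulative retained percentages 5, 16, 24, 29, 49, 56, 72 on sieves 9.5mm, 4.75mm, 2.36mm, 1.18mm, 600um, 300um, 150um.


FM = sum(cumulative % retained) / 100
= 251 / 100
= 2.51

2.51


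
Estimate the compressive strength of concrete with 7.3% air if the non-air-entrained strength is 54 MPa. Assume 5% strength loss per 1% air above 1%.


Strength loss = (7.3 - 1) * 5 = 31.5%
f'c = 54 * (1 - 31.5/100)
= 36.99 MPa

36.99


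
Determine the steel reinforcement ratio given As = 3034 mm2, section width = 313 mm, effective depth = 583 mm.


rho = As / (b * d)
= 3034 / (313 * 583)
= 0.0166

0.0166


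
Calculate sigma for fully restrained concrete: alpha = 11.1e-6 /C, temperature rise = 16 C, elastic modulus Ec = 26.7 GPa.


sigma = alpha * dT * Ec
= 11.1e-6 * 16 * 26.7 * 1000
= 4.742 MPa

4.742


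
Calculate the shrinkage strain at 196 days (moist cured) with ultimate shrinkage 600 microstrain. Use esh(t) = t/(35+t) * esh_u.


esh(196) = 196 / (35 + 196) * 600
= 196 / 231 * 600
= 509.1 microstrain

509.1


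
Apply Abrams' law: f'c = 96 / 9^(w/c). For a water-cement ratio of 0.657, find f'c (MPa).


f'c = 96 / 9^0.657
= 96 / 4.236
= 22.66 MPa

22.66


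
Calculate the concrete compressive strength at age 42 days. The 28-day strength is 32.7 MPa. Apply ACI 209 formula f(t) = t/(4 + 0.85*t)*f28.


f(42) = 42 / (4 + 0.85 * 42) * 32.7
= 42 / 39.7 * 32.7
= 34.59 MPa

34.59


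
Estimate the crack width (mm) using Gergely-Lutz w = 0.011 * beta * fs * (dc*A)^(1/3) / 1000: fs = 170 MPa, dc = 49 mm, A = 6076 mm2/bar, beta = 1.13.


w = 0.011 * beta * fs * (dc * A)^(1/3) / 1000
= 0.011 * 1.13 * 170 * (49 * 6076)^(1/3) / 1000
= 0.141 mm

0.141


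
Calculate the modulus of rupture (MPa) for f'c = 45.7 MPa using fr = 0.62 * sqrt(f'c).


fr = 0.62 * sqrt(45.7)
= 4.191 MPa

4.191


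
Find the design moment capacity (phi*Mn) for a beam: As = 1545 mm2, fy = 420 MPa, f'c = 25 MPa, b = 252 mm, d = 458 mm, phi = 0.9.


a = As * fy / (0.85 * f'c * b)
= 1545 * 420 / (0.85 * 25 * 252)
= 121.1765 mm
Mn = As * fy * (d - a/2) / 10^6
= 257.8805 kN-m
phi*Mn = 0.9 * 257.8805 = 232.09 kN-m

232.09


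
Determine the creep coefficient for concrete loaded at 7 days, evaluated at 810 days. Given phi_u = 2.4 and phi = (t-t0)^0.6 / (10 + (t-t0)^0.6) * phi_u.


dt = 810 - 7 = 803
phi = 803^0.6 / (10 + 803^0.6) * 2.4
= 2.033

2.033


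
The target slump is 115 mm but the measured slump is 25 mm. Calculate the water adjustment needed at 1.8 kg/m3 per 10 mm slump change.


Difference = 115 - 25 = 90 mm
Water adjustment = 90 * 1.8 / 10 = 16.2 kg/m3

16.2


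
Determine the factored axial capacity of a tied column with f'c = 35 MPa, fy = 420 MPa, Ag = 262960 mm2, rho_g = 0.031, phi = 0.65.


Ast = rho * Ag = 0.031 * 262960 = 8151.76 mm2
phi*Pn = 0.65 * 0.80 * (0.85 * 35 * (262960 - 8151.76) + 420 * 8151.76) / 1000
= 5722.23 kN

5722.23


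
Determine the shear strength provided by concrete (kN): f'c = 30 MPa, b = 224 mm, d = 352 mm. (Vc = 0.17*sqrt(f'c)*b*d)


Vc = 0.17 * sqrt(30) * 224 * 352 / 1000
= 73.42 kN

73.42


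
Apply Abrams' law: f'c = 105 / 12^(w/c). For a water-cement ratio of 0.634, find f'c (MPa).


f'c = 105 / 12^0.634
= 105 / 4.833
= 21.73 MPa

21.73


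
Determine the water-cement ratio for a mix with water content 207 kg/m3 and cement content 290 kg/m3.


w/c = water / cement
w/c = 207 / 290 = 0.714

0.714


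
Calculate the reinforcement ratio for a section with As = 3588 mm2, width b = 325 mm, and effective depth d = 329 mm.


rho = As / (b * d)
= 3588 / (325 * 329)
= 0.0336

0.0336


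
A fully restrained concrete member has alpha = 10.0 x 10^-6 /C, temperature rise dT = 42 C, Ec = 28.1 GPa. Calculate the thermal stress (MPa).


sigma = alpha * dT * Ec
= 10.0e-6 * 42 * 28.1 * 1000
= 11.802 MPa

11.802


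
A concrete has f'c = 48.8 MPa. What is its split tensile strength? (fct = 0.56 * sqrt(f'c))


fct = 0.56 * sqrt(48.8)
= 0.56 * 6.986
= 3.912 MPa

3.912


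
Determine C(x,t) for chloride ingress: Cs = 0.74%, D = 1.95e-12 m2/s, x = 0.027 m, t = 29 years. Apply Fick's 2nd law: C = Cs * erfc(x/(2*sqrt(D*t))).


t_seconds = 29 * 365.25 * 24 * 3600 = 915170400.0 s
arg = 0.027 / (2 * sqrt(1.95e-12 * 915170400.0))
= 0.3196
erfc(0.3196) = 0.6513
C = 0.74 * 0.6513 = 0.482%

0.482


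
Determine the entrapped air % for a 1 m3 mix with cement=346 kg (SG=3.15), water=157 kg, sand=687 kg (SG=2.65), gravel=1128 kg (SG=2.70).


Vol cement = 346 / (3.15 * 1000) = 0.109841 m3
Vol water = 157 / 1000 = 0.157 m3
Vol sand = 687 / (2.65 * 1000) = 0.259245 m3
Vol gravel = 1128 / (2.70 * 1000) = 0.417778 m3
Total solid + water volume = 0.943864 m3
Air = (1 - 0.943864) * 100 = 5.61%

5.61


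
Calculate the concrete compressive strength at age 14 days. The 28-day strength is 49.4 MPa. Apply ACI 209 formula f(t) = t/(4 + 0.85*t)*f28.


f(14) = 14 / (4 + 0.85 * 14) * 49.4
= 14 / 15.9 * 49.4
= 43.5 MPa

43.5


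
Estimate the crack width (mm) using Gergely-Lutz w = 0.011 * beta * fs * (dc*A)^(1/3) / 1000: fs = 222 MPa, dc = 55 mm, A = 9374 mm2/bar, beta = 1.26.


w = 0.011 * beta * fs * (dc * A)^(1/3) / 1000
= 0.011 * 1.26 * 222 * (55 * 9374)^(1/3) / 1000
= 0.247 mm

0.247


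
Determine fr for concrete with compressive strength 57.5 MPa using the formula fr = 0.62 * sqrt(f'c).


fr = 0.62 * sqrt(57.5)
= 4.701 MPa

4.701


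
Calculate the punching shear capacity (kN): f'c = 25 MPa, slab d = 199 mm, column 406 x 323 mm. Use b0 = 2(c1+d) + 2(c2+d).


b0 = 2*(406 + 199) + 2*(323 + 199) = 2254 mm
Vc = 0.33 * sqrt(25) * 2254 * 199 / 1000
= 740.1 kN

740.1


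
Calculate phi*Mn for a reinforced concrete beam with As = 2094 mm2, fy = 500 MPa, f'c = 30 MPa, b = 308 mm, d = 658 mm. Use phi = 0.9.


a = As * fy / (0.85 * f'c * b)
= 2094 * 500 / (0.85 * 30 * 308)
= 133.3079 mm
Mn = As * fy * (d - a/2) / 10^6
= 619.1393 kN-m
phi*Mn = 0.9 * 619.1393 = 557.23 kN-m

557.23


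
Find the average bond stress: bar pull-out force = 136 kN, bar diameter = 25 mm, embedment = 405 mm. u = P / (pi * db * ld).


u = P / (pi * db * ld)
= 136 * 1000 / (pi * 25 * 405)
= 4.276 MPa

4.276


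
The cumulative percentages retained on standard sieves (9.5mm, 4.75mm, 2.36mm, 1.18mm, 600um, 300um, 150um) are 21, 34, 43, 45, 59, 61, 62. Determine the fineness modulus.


FM = sum(cumulative % retained) / 100
= 325 / 100
= 3.25

3.25


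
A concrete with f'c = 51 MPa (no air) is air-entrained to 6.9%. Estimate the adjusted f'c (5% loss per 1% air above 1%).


Strength loss = (6.9 - 1) * 5 = 29.5%
f'c = 51 * (1 - 29.5/100)
= 35.96 MPa

35.96


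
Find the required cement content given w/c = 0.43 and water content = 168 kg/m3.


Cement = water / (w/c)
= 168 / 0.43
= 390.7 kg/m3

390.7


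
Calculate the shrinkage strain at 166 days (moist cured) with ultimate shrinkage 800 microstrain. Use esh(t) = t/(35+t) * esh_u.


esh(166) = 166 / (35 + 166) * 800
= 166 / 201 * 800
= 660.7 microstrain

660.7


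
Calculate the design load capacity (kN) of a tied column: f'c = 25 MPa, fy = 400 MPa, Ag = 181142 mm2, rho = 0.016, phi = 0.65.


Ast = rho * Ag = 0.016 * 181142 = 2898.272 mm2
phi*Pn = 0.65 * 0.80 * (0.85 * 25 * (181142 - 2898.272) + 400 * 2898.272) / 1000
= 2572.43 kN

2572.43


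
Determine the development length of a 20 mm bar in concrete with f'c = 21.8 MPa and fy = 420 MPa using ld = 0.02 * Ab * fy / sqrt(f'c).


Ab = pi * 20^2 / 4 = 314.159 mm2
ld = 0.02 * 314.159 * 420 / sqrt(21.8)
= 565.2 mm

565.2


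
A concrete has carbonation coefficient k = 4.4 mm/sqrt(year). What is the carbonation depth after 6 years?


depth = k * sqrt(t)
= 4.4 * sqrt(6)
= 10.78 mm

10.78


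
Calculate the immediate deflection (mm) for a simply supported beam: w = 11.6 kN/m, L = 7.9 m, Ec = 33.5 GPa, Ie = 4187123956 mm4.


Convert: L = 7.9 m = 7900 mm, Ec = 33.5 GPa = 33500 MPa
delta = 5 * 11.6 * 7900^4 / (384 * 33500 * 4187123956)
= 4.19 mm

4.19


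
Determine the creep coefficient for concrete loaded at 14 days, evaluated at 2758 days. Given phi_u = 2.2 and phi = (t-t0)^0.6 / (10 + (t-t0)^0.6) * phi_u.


dt = 2758 - 14 = 2744
phi = 2744^0.6 / (10 + 2744^0.6) * 2.2
= 2.025

2.025


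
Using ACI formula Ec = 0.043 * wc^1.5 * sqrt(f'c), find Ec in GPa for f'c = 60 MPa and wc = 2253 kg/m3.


Ec = 0.043 * 2253^1.5 * sqrt(60) / 1000
= 35.62 GPa

35.62


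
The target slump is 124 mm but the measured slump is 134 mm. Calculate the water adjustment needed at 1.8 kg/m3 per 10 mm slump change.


Difference = 124 - 134 = -10 mm
Water adjustment = -10 * 1.8 / 10 = -1.8 kg/m3

-1.8


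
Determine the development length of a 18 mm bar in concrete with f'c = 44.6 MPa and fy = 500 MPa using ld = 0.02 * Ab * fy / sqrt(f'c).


Ab = pi * 18^2 / 4 = 254.469 mm2
ld = 0.02 * 254.469 * 500 / sqrt(44.6)
= 381.0 mm

381.0


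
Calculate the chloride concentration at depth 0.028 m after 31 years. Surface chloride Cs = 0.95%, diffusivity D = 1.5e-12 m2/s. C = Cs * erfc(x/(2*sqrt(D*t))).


t_seconds = 31 * 365.25 * 24 * 3600 = 978285600.0 s
arg = 0.028 / (2 * sqrt(1.5e-12 * 978285600.0))
= 0.3655
erfc(0.3655) = 0.6053
C = 0.95 * 0.6053 = 0.575%

0.575


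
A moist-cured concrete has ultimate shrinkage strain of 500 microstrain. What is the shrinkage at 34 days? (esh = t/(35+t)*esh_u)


esh(34) = 34 / (35 + 34) * 500
= 34 / 69 * 500
= 246.4 microstrain

246.4


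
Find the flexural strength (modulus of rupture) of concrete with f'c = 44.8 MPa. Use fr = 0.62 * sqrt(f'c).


fr = 0.62 * sqrt(44.8)
= 4.15 MPa

4.15


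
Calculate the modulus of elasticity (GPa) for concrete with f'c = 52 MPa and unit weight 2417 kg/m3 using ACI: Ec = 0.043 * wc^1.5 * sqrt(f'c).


Ec = 0.043 * 2417^1.5 * sqrt(52) / 1000
= 36.85 GPa

36.85


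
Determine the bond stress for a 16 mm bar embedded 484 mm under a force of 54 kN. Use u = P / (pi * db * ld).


u = P / (pi * db * ld)
= 54 * 1000 / (pi * 16 * 484)
= 2.22 MPa

2.22


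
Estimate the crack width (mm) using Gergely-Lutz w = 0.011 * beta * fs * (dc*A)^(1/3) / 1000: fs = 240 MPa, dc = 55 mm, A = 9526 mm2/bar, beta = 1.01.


w = 0.011 * beta * fs * (dc * A)^(1/3) / 1000
= 0.011 * 1.01 * 240 * (55 * 9526)^(1/3) / 1000
= 0.215 mm

0.215


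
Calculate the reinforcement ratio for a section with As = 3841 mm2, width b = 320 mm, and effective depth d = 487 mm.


rho = As / (b * d)
= 3841 / (320 * 487)
= 0.0246

0.0246


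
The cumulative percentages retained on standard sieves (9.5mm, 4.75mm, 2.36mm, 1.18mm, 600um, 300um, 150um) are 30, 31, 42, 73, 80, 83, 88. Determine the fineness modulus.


FM = sum(cumulative % retained) / 100
= 427 / 100
= 4.27

4.27


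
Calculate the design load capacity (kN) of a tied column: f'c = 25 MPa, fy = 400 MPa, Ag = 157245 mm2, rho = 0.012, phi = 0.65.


Ast = rho * Ag = 0.012 * 157245 = 1886.94 mm2
phi*Pn = 0.65 * 0.80 * (0.85 * 25 * (157245 - 1886.94) + 400 * 1886.94) / 1000
= 2109.19 kN

2109.19


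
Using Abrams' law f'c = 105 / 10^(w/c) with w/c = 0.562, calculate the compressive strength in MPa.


f'c = 105 / 10^0.562
= 105 / 3.648
= 28.79 MPa

28.79


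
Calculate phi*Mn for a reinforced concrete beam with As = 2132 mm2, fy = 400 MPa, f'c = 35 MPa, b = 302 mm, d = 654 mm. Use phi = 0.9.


a = As * fy / (0.85 * f'c * b)
= 2132 * 400 / (0.85 * 35 * 302)
= 94.919 mm
Mn = As * fy * (d - a/2) / 10^6
= 517.2577 kN-m
phi*Mn = 0.9 * 517.2577 = 465.53 kN-m

465.53


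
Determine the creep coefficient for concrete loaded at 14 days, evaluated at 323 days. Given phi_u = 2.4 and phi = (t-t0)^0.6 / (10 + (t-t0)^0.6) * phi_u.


dt = 323 - 14 = 309
phi = 309^0.6 / (10 + 309^0.6) * 2.4
= 1.817

1.817


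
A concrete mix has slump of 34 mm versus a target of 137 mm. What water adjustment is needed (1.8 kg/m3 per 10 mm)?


Difference = 137 - 34 = 103 mm
Water adjustment = 103 * 1.8 / 10 = 18.5 kg/m3

18.5


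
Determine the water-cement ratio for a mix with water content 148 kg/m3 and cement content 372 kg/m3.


w/c = water / cement
w/c = 148 / 372 = 0.398

0.398


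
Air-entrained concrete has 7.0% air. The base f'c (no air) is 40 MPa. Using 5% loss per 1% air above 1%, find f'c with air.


Strength loss = (7.0 - 1) * 5 = 30.0%
f'c = 40 * (1 - 30.0/100)
= 28.0 MPa

28.0


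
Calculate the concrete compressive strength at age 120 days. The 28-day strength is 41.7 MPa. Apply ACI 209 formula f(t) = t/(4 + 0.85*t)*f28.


f(120) = 120 / (4 + 0.85 * 120) * 41.7
= 120 / 106.0 * 41.7
= 47.21 MPa

47.21


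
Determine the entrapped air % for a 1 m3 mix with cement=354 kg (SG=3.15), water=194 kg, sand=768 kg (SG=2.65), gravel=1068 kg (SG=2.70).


Vol cement = 354 / (3.15 * 1000) = 0.112381 m3
Vol water = 194 / 1000 = 0.194 m3
Vol sand = 768 / (2.65 * 1000) = 0.289811 m3
Vol gravel = 1068 / (2.70 * 1000) = 0.395556 m3
Total solid + water volume = 0.991748 m3
Air = (1 - 0.991748) * 100 = 0.83%

0.83


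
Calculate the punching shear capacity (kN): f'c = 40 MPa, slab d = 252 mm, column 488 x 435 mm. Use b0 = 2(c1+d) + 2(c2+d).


b0 = 2*(488 + 252) + 2*(435 + 252) = 2854 mm
Vc = 0.33 * sqrt(40) * 2854 * 252 / 1000
= 1501.06 kN

1501.06


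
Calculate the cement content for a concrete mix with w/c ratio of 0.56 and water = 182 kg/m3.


Cement = water / (w/c)
= 182 / 0.56
= 325.0 kg/m3

325.0


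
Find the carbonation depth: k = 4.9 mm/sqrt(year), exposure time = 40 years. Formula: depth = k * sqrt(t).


depth = k * sqrt(t)
= 4.9 * sqrt(40)
= 30.99 mm

30.99


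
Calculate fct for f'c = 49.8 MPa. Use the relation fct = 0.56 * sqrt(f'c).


fct = 0.56 * sqrt(49.8)
= 0.56 * 7.057
= 3.952 MPa

3.952


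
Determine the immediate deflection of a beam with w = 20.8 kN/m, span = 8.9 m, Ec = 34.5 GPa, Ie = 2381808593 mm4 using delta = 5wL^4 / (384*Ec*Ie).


Convert: L = 8.9 m = 8900 mm, Ec = 34.5 GPa = 34500 MPa
delta = 5 * 20.8 * 8900^4 / (384 * 34500 * 2381808593)
= 20.68 mm

20.68


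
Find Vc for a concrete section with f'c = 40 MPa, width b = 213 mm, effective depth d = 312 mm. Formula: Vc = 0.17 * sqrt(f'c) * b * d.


Vc = 0.17 * sqrt(40) * 213 * 312 / 1000
= 71.45 kN

71.45


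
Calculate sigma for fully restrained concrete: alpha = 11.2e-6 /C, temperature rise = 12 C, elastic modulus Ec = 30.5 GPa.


sigma = alpha * dT * Ec
= 11.2e-6 * 12 * 30.5 * 1000
= 4.099 MPa

4.099


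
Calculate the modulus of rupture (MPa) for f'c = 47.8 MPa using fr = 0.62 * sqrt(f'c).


fr = 0.62 * sqrt(47.8)
= 4.287 MPa

4.287


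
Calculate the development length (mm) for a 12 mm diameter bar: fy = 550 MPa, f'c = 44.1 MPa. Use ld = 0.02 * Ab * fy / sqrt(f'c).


Ab = pi * 12^2 / 4 = 113.097 mm2
ld = 0.02 * 113.097 * 550 / sqrt(44.1)
= 187.3 mm

187.3


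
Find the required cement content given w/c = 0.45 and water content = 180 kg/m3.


Cement = water / (w/c)
= 180 / 0.45
= 400.0 kg/m3

400.0


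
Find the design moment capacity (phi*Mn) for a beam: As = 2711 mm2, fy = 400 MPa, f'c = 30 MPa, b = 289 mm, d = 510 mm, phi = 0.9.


a = As * fy / (0.85 * f'c * b)
= 2711 * 400 / (0.85 * 30 * 289)
= 147.147 mm
Mn = As * fy * (d - a/2) / 10^6
= 473.2609 kN-m
phi*Mn = 0.9 * 473.2609 = 425.93 kN-m

425.93


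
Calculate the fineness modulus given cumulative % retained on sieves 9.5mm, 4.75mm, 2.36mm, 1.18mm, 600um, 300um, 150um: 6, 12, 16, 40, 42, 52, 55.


FM = sum(cumulative % retained) / 100
= 223 / 100
= 2.23

2.23


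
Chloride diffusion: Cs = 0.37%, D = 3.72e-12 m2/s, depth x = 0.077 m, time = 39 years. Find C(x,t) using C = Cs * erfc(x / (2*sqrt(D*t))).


t_seconds = 39 * 365.25 * 24 * 3600 = 1230746400.0 s
arg = 0.077 / (2 * sqrt(3.72e-12 * 1230746400.0))
= 0.569
erfc(0.569) = 0.421
C = 0.37 * 0.421 = 0.1558%

0.1558


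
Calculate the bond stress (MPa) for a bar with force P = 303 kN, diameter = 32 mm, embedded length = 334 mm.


u = P / (pi * db * ld)
= 303 * 1000 / (pi * 32 * 334)
= 9.024 MPa

9.024


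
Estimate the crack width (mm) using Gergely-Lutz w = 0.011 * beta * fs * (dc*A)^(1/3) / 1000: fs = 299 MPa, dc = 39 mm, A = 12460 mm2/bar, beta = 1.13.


w = 0.011 * beta * fs * (dc * A)^(1/3) / 1000
= 0.011 * 1.13 * 299 * (39 * 12460)^(1/3) / 1000
= 0.292 mm

0.292


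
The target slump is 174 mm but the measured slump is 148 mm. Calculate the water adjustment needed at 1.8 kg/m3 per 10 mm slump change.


Difference = 174 - 148 = 26 mm
Water adjustment = 26 * 1.8 / 10 = 4.7 kg/m3

4.7


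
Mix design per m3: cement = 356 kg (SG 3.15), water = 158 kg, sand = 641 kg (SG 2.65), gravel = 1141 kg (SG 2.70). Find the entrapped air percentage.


Vol cement = 356 / (3.15 * 1000) = 0.113016 m3
Vol water = 158 / 1000 = 0.158 m3
Vol sand = 641 / (2.65 * 1000) = 0.241887 m3
Vol gravel = 1141 / (2.70 * 1000) = 0.422593 m3
Total solid + water volume = 0.935495 m3
Air = (1 - 0.935495) * 100 = 6.45%

6.45


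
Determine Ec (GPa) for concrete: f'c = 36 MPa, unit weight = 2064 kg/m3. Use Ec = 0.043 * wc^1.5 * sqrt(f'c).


Ec = 0.043 * 2064^1.5 * sqrt(36) / 1000
= 24.19 GPa

24.19


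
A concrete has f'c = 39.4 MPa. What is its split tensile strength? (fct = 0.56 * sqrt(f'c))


fct = 0.56 * sqrt(39.4)
= 0.56 * 6.277
= 3.515 MPa

3.515


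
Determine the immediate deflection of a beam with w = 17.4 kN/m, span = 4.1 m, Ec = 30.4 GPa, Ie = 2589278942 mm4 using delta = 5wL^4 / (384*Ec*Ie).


Convert: L = 4.1 m = 4100 mm, Ec = 30.4 GPa = 30400 MPa
delta = 5 * 17.4 * 4100^4 / (384 * 30400 * 2589278942)
= 0.81 mm

0.81


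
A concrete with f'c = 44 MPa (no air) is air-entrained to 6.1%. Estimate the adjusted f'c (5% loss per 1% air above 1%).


Strength loss = (6.1 - 1) * 5 = 25.5%
f'c = 44 * (1 - 25.5/100)
= 32.78 MPa

32.78


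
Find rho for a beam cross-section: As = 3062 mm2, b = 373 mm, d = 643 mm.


rho = As / (b * d)
= 3062 / (373 * 643)
= 0.0128

0.0128


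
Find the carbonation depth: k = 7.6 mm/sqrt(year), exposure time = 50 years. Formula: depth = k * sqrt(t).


depth = k * sqrt(t)
= 7.6 * sqrt(50)
= 53.74 mm

53.74


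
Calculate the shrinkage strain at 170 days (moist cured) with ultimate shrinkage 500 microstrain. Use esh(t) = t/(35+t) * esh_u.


esh(170) = 170 / (35 + 170) * 500
= 170 / 205 * 500
= 414.6 microstrain

414.6


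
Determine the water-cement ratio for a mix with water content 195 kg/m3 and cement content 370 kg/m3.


w/c = water / cement
w/c = 195 / 370 = 0.527

0.527


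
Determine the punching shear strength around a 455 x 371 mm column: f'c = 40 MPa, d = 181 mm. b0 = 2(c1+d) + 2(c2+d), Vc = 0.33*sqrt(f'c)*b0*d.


b0 = 2*(455 + 181) + 2*(371 + 181) = 2376 mm
Vc = 0.33 * sqrt(40) * 2376 * 181 / 1000
= 897.57 kN

897.57


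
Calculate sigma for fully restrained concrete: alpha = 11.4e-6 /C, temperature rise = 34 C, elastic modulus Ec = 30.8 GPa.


sigma = alpha * dT * Ec
= 11.4e-6 * 34 * 30.8 * 1000
= 11.938 MPa

11.938


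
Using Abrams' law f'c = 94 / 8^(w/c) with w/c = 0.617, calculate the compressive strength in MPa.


f'c = 94 / 8^0.617
= 94 / 3.608
= 26.06 MPa

26.06


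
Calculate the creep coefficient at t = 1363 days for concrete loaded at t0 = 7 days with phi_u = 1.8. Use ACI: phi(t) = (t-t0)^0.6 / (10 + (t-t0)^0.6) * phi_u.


dt = 1363 - 7 = 1356
phi = 1356^0.6 / (10 + 1356^0.6) * 1.8
= 1.59

1.59


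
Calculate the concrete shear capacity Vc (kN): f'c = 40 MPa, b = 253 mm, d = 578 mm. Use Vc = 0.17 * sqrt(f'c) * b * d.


Vc = 0.17 * sqrt(40) * 253 * 578 / 1000
= 157.23 kN

157.23


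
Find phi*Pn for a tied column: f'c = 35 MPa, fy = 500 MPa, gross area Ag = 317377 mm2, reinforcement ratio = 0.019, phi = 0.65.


Ast = rho * Ag = 0.019 * 317377 = 6030.163 mm2
phi*Pn = 0.65 * 0.80 * (0.85 * 35 * (317377 - 6030.163) + 500 * 6030.163) / 1000
= 6384.38 kN

6384.38


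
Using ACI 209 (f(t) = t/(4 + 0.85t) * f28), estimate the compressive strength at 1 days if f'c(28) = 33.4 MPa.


f(1) = 1 / (4 + 0.85 * 1) * 33.4
= 1 / 4.85 * 33.4
= 6.89 MPa

6.89


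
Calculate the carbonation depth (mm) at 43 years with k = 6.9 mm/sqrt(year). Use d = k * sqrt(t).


depth = k * sqrt(t)
= 6.9 * sqrt(43)
= 45.25 mm

45.25


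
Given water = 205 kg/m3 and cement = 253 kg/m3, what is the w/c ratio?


w/c = water / cement
w/c = 205 / 253 = 0.81

0.81


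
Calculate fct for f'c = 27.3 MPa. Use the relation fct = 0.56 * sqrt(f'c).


fct = 0.56 * sqrt(27.3)
= 0.56 * 5.225
= 2.926 MPa

2.926


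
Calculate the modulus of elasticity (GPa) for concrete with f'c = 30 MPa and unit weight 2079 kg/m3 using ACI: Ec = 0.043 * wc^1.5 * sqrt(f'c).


Ec = 0.043 * 2079^1.5 * sqrt(30) / 1000
= 22.33 GPa

22.33


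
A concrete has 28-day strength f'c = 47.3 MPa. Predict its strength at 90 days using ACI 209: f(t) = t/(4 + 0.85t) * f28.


f(90) = 90 / (4 + 0.85 * 90) * 47.3
= 90 / 80.5 * 47.3
= 52.88 MPa

52.88


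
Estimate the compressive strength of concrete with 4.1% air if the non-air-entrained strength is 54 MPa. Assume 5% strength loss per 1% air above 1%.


Strength loss = (4.1 - 1) * 5 = 15.5%
f'c = 54 * (1 - 15.5/100)
= 45.63 MPa

45.63


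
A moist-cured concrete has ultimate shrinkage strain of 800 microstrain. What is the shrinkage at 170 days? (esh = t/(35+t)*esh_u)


esh(170) = 170 / (35 + 170) * 800
= 170 / 205 * 800
= 663.4 microstrain

663.4


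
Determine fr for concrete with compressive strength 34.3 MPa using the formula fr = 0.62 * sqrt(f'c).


fr = 0.62 * sqrt(34.3)
= 3.631 MPa

3.631


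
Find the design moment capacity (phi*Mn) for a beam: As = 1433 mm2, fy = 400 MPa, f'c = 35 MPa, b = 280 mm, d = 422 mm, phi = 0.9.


a = As * fy / (0.85 * f'c * b)
= 1433 * 400 / (0.85 * 35 * 280)
= 68.8115 mm
Mn = As * fy * (d - a/2) / 10^6
= 222.169 kN-m
phi*Mn = 0.9 * 222.169 = 199.95 kN-m

199.95


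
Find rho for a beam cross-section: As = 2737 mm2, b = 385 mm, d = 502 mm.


rho = As / (b * d)
= 2737 / (385 * 502)
= 0.0142

0.0142


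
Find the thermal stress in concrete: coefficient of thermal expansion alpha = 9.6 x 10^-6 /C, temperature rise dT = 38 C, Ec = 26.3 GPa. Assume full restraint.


sigma = alpha * dT * Ec
= 9.6e-6 * 38 * 26.3 * 1000
= 9.594 MPa

9.594


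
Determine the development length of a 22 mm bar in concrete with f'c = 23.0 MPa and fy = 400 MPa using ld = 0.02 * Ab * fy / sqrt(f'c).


Ab = pi * 22^2 / 4 = 380.133 mm2
ld = 0.02 * 380.133 * 400 / sqrt(23.0)
= 634.1 mm

634.1


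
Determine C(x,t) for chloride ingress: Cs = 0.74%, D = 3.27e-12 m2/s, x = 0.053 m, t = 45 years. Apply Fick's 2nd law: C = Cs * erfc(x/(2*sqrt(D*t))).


t_seconds = 45 * 365.25 * 24 * 3600 = 1420092000.0 s
arg = 0.053 / (2 * sqrt(3.27e-12 * 1420092000.0))
= 0.3889
erfc(0.3889) = 0.5823
C = 0.74 * 0.5823 = 0.4309%

0.4309


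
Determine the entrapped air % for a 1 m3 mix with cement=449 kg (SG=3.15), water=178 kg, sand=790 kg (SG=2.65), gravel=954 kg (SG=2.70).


Vol cement = 449 / (3.15 * 1000) = 0.14254 m3
Vol water = 178 / 1000 = 0.178 m3
Vol sand = 790 / (2.65 * 1000) = 0.298113 m3
Vol gravel = 954 / (2.70 * 1000) = 0.353333 m3
Total solid + water volume = 0.971986 m3
Air = (1 - 0.971986) * 100 = 2.8%

2.8


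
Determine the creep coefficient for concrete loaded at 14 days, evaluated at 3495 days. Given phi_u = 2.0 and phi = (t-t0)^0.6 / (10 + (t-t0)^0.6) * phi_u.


dt = 3495 - 14 = 3481
phi = 3481^0.6 / (10 + 3481^0.6) * 2.0
= 1.86

1.86


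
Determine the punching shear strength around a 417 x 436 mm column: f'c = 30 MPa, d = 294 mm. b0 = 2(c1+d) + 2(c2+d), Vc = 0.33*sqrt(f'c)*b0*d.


b0 = 2*(417 + 294) + 2*(436 + 294) = 2882 mm
Vc = 0.33 * sqrt(30) * 2882 * 294 / 1000
= 1531.5 kN

1531.5


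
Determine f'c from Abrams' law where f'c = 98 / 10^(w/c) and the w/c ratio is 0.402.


f'c = 98 / 10^0.402
= 98 / 2.523
= 38.84 MPa

38.84


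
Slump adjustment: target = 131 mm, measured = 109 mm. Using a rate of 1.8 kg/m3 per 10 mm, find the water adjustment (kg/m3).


Difference = 131 - 109 = 22 mm
Water adjustment = 22 * 1.8 / 10 = 4.0 kg/m3

4.0


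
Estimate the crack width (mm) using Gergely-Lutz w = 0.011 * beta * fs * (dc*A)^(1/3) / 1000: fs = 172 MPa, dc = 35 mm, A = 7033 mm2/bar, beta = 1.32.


w = 0.011 * beta * fs * (dc * A)^(1/3) / 1000
= 0.011 * 1.32 * 172 * (35 * 7033)^(1/3) / 1000
= 0.157 mm

0.157


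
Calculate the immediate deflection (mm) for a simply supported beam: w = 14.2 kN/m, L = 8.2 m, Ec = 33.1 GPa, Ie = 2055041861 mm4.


Convert: L = 8.2 m = 8200 mm, Ec = 33.1 GPa = 33100 MPa
delta = 5 * 14.2 * 8200^4 / (384 * 33100 * 2055041861)
= 12.29 mm

12.29


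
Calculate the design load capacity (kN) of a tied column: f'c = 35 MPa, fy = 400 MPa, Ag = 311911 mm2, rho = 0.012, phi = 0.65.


Ast = rho * Ag = 0.012 * 311911 = 3742.932 mm2
phi*Pn = 0.65 * 0.80 * (0.85 * 35 * (311911 - 3742.932) + 400 * 3742.932) / 1000
= 5545.89 kN

5545.89


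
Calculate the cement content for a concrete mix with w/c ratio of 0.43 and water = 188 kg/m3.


Cement = water / (w/c)
= 188 / 0.43
= 437.2 kg/m3

437.2


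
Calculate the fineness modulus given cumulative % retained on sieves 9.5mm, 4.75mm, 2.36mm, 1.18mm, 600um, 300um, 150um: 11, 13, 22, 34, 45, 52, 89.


FM = sum(cumulative % retained) / 100
= 266 / 100
= 2.66

2.66


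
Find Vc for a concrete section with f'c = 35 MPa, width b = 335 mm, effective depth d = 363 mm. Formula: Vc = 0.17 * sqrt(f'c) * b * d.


Vc = 0.17 * sqrt(35) * 335 * 363 / 1000
= 122.3 kN

122.3


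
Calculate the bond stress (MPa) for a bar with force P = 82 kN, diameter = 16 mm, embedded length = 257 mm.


u = P / (pi * db * ld)
= 82 * 1000 / (pi * 16 * 257)
= 6.348 MPa

6.348


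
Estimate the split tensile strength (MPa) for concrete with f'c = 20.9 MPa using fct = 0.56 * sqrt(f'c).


fct = 0.56 * sqrt(20.9)
= 0.56 * 4.572
= 2.56 MPa

2.56


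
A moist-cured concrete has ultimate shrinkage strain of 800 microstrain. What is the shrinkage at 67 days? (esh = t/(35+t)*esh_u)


esh(67) = 67 / (35 + 67) * 800
= 67 / 102 * 800
= 525.5 microstrain

525.5


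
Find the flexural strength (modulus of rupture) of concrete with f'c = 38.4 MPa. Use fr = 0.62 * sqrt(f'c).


fr = 0.62 * sqrt(38.4)
= 3.842 MPa

3.842


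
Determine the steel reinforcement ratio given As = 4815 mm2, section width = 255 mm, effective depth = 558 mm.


rho = As / (b * d)
= 4815 / (255 * 558)
= 0.0338

0.0338


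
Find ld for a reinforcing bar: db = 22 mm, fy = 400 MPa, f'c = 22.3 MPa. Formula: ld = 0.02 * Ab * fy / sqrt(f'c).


Ab = pi * 22^2 / 4 = 380.133 mm2
ld = 0.02 * 380.133 * 400 / sqrt(22.3)
= 644.0 mm

644.0


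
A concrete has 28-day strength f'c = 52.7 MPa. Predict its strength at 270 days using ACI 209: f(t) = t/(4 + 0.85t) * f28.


f(270) = 270 / (4 + 0.85 * 270) * 52.7
= 270 / 233.5 * 52.7
= 60.94 MPa

60.94


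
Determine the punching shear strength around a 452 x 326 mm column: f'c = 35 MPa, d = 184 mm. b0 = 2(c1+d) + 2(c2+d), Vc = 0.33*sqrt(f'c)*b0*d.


b0 = 2*(452 + 184) + 2*(326 + 184) = 2292 mm
Vc = 0.33 * sqrt(35) * 2292 * 184 / 1000
= 823.34 kN

823.34


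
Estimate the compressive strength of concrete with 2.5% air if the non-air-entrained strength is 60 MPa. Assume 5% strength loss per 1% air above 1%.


Strength loss = (2.5 - 1) * 5 = 7.5%
f'c = 60 * (1 - 7.5/100)
= 55.5 MPa

55.5


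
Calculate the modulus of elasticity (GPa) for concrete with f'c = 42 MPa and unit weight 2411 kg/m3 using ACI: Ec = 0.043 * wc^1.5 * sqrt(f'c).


Ec = 0.043 * 2411^1.5 * sqrt(42) / 1000
= 32.99 GPa

32.99


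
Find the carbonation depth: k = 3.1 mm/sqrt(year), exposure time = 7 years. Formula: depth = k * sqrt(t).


depth = k * sqrt(t)
= 3.1 * sqrt(7)
= 8.2 mm

8.2


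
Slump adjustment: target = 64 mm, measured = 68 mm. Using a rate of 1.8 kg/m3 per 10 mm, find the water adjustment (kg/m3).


Difference = 64 - 68 = -4 mm
Water adjustment = -4 * 1.8 / 10 = -0.7 kg/m3

-0.7


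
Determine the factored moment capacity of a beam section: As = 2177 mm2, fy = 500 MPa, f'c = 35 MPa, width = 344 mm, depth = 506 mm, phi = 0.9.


a = As * fy / (0.85 * f'c * b)
= 2177 * 500 / (0.85 * 35 * 344)
= 106.3611 mm
Mn = As * fy * (d - a/2) / 10^6
= 492.8939 kN-m
phi*Mn = 0.9 * 492.8939 = 443.6 kN-m

443.6


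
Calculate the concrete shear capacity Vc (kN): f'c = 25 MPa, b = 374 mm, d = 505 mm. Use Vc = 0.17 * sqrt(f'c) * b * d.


Vc = 0.17 * sqrt(25) * 374 * 505 / 1000
= 160.54 kN

160.54


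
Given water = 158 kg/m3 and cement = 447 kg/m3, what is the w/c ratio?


w/c = water / cement
w/c = 158 / 447 = 0.353

0.353


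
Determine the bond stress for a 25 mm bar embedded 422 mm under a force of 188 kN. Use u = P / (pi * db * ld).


u = P / (pi * db * ld)
= 188 * 1000 / (pi * 25 * 422)
= 5.672 MPa

5.672


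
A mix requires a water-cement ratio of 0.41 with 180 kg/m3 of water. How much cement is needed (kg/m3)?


Cement = water / (w/c)
= 180 / 0.41
= 439.0 kg/m3

439.0


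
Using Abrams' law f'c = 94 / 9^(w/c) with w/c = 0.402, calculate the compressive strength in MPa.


f'c = 94 / 9^0.402
= 94 / 2.419
= 38.86 MPa

38.86


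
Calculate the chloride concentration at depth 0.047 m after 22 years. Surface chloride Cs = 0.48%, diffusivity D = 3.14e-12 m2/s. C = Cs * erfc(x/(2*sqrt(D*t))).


t_seconds = 22 * 365.25 * 24 * 3600 = 694267200.0 s
arg = 0.047 / (2 * sqrt(3.14e-12 * 694267200.0))
= 0.5033
erfc(0.5033) = 0.4766
C = 0.48 * 0.4766 = 0.2288%

0.2288


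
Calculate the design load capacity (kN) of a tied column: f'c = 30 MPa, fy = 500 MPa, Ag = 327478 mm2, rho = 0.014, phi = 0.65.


Ast = rho * Ag = 0.014 * 327478 = 4584.692 mm2
phi*Pn = 0.65 * 0.80 * (0.85 * 30 * (327478 - 4584.692) + 500 * 4584.692) / 1000
= 5473.59 kN

5473.59


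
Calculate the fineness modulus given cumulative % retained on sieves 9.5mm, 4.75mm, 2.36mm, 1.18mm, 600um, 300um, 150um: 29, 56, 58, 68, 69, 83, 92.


FM = sum(cumulative % retained) / 100
= 455 / 100
= 4.55

4.55


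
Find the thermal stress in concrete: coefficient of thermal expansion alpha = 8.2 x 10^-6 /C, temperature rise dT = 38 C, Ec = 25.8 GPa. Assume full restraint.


sigma = alpha * dT * Ec
= 8.2e-6 * 38 * 25.8 * 1000
= 8.039 MPa

8.039


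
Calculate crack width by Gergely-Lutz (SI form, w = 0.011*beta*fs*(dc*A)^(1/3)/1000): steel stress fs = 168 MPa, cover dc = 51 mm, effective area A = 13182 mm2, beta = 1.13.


w = 0.011 * beta * fs * (dc * A)^(1/3) / 1000
= 0.011 * 1.13 * 168 * (51 * 13182)^(1/3) / 1000
= 0.183 mm

0.183


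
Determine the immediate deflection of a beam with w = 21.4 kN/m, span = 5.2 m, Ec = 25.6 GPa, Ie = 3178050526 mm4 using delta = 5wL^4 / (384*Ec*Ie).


Convert: L = 5.2 m = 5200 mm, Ec = 25.6 GPa = 25600 MPa
delta = 5 * 21.4 * 5200^4 / (384 * 25600 * 3178050526)
= 2.5 mm

2.5


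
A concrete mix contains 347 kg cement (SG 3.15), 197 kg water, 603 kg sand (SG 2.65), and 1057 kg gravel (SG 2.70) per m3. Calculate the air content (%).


Vol cement = 347 / (3.15 * 1000) = 0.110159 m3
Vol water = 197 / 1000 = 0.197 m3
Vol sand = 603 / (2.65 * 1000) = 0.227547 m3
Vol gravel = 1057 / (2.70 * 1000) = 0.391481 m3
Total solid + water volume = 0.926187 m3
Air = (1 - 0.926187) * 100 = 7.38%

7.38


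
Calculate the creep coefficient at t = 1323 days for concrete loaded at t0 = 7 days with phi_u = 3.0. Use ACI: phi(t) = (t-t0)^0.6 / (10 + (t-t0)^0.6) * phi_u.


dt = 1323 - 7 = 1316
phi = 1316^0.6 / (10 + 1316^0.6) * 3.0
= 2.645

2.645


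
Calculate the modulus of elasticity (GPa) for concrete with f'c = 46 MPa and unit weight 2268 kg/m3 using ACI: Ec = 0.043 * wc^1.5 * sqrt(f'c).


Ec = 0.043 * 2268^1.5 * sqrt(46) / 1000
= 31.5 GPa

31.5


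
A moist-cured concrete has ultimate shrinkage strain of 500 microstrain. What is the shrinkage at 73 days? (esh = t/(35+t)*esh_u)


esh(73) = 73 / (35 + 73) * 500
= 73 / 108 * 500
= 338.0 microstrain

338.0


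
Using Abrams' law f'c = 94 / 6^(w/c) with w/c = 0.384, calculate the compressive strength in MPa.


f'c = 94 / 6^0.384
= 94 / 1.99
= 47.24 MPa

47.24


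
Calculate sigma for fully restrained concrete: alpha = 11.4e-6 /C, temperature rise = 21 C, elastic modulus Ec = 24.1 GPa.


sigma = alpha * dT * Ec
= 11.4e-6 * 21 * 24.1 * 1000
= 5.77 MPa

5.77


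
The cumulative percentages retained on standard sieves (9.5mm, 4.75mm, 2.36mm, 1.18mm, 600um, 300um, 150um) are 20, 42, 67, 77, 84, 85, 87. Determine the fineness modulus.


FM = sum(cumulative % retained) / 100
= 462 / 100
= 4.62

4.62


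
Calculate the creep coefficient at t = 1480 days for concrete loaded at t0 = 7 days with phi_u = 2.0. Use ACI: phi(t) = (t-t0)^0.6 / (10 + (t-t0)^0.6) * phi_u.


dt = 1480 - 7 = 1473
phi = 1473^0.6 / (10 + 1473^0.6) * 2.0
= 1.777

1.777


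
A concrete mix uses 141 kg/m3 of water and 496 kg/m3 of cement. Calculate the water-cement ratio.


w/c = water / cement
w/c = 141 / 496 = 0.284

0.284


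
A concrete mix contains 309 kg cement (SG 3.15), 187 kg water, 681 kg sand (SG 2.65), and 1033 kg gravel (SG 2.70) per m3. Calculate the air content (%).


Vol cement = 309 / (3.15 * 1000) = 0.098095 m3
Vol water = 187 / 1000 = 0.187 m3
Vol sand = 681 / (2.65 * 1000) = 0.256981 m3
Vol gravel = 1033 / (2.70 * 1000) = 0.382593 m3
Total solid + water volume = 0.924669 m3
Air = (1 - 0.924669) * 100 = 7.53%

7.53


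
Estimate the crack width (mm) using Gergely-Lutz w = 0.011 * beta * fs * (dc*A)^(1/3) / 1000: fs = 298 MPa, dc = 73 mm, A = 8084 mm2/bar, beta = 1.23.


w = 0.011 * beta * fs * (dc * A)^(1/3) / 1000
= 0.011 * 1.23 * 298 * (73 * 8084)^(1/3) / 1000
= 0.338 mm

0.338


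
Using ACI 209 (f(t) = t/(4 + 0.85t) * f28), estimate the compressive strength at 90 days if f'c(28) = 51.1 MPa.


f(90) = 90 / (4 + 0.85 * 90) * 51.1
= 90 / 80.5 * 51.1
= 57.13 MPa

57.13


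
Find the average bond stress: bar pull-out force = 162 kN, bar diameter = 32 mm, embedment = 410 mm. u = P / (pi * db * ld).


u = P / (pi * db * ld)
= 162 * 1000 / (pi * 32 * 410)
= 3.93 MPa

3.93


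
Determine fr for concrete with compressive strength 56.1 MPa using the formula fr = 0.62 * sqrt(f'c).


fr = 0.62 * sqrt(56.1)
= 4.644 MPa

4.644


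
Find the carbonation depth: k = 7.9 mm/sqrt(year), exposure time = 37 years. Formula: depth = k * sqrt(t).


depth = k * sqrt(t)
= 7.9 * sqrt(37)
= 48.05 mm

48.05


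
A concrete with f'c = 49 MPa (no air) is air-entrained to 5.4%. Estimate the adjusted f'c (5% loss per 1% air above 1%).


Strength loss = (5.4 - 1) * 5 = 22.0%
f'c = 49 * (1 - 22.0/100)
= 38.22 MPa

38.22


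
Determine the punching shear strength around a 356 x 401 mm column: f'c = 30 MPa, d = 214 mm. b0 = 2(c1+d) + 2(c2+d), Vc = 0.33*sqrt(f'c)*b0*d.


b0 = 2*(356 + 214) + 2*(401 + 214) = 2370 mm
Vc = 0.33 * sqrt(30) * 2370 * 214 / 1000
= 916.72 kN

916.72


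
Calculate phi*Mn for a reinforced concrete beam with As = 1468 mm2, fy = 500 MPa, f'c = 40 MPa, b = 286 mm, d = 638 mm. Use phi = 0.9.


a = As * fy / (0.85 * f'c * b)
= 1468 * 500 / (0.85 * 40 * 286)
= 75.4833 mm
Mn = As * fy * (d - a/2) / 10^6
= 440.5896 kN-m
phi*Mn = 0.9 * 440.5896 = 396.53 kN-m

396.53


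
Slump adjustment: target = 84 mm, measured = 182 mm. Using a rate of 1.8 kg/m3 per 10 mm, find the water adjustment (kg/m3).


Difference = 84 - 182 = -98 mm
Water adjustment = -98 * 1.8 / 10 = -17.6 kg/m3

-17.6


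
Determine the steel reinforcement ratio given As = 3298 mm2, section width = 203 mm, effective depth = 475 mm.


rho = As / (b * d)
= 3298 / (203 * 475)
= 0.0342

0.0342


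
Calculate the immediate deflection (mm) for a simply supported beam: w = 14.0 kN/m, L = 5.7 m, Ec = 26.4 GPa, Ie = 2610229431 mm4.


Convert: L = 5.7 m = 5700 mm, Ec = 26.4 GPa = 26400 MPa
delta = 5 * 14.0 * 5700^4 / (384 * 26400 * 2610229431)
= 2.79 mm

2.79


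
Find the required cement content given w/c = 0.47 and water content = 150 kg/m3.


Cement = water / (w/c)
= 150 / 0.47
= 319.1 kg/m3

319.1


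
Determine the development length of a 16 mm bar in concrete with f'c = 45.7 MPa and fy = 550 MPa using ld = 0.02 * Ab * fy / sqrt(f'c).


Ab = pi * 16^2 / 4 = 201.062 mm2
ld = 0.02 * 201.062 * 550 / sqrt(45.7)
= 327.2 mm

327.2


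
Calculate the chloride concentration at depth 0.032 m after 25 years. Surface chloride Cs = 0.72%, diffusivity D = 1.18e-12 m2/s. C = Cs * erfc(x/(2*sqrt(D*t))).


t_seconds = 25 * 365.25 * 24 * 3600 = 788940000.0 s
arg = 0.032 / (2 * sqrt(1.18e-12 * 788940000.0))
= 0.5244
erfc(0.5244) = 0.4583
C = 0.72 * 0.4583 = 0.33%

0.33
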